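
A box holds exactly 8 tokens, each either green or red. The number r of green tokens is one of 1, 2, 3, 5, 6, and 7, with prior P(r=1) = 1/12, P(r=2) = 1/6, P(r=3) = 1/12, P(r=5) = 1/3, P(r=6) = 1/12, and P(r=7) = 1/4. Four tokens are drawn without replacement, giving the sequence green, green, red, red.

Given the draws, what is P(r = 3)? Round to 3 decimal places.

0.154

Under each hypothesis, the probability of the observed sequence is: P(data | r = 1) = (1/8)(0/7) = 0; P(data | r = 2) = (2/8)(1/7)(6/6)(5/5) = 1/28; P(data | r = 3) = (3/8)(2/7)(5/6)(4/5) = 1/14; P(data | r = 5) = (5/8)(4/7)(3/6)(2/5) = 1/14; P(data | r = 6) = (6/8)(5/7)(2/6)(1/5) = 1/28; P(data | r = 7) = (7/8)(6/7)(1/6)(0/5) = 0.
Weighting by the prior gives 1/12 · 0 = 0, 1/6 · 1/28 = 1/168, 1/12 · 1/14 = 1/168, 1/3 · 1/14 = 1/42, 1/12 · 1/28 = 1/336, 1/4 · 0 = 0; with total 13/336.
Therefore the posterior P(r = 3 | data) = (1/168) / (13/336) = 2/13.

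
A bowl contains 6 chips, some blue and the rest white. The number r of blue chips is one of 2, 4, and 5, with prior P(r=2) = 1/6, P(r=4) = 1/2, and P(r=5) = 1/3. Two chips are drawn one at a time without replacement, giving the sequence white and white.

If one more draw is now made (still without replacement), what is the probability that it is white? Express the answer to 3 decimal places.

0.333

The likelihood of the observed sequence under each hypothesis: P(data | r = 2) = (4/6)(3/5) = 2/5; P(data | r = 4) = (2/6)(1/5) = 1/15; P(data | r = 5) = (1/6)(0/5) = 0.
Multiplying each by its prior: 1/6 · 2/5 = 1/15, 1/2 · 1/15 = 1/30, 1/3 · 0 = 0; summing to 1/10.
Dividing through by the total gives posterior P(r = 2 | data) = 2/3, P(r = 4 | data) = 1/3, P(r = 5 | data) = 0.
So P(white next | data) = Σ P(white next | H) P(H | data) = (1/2)(2/3) + (0)(1/3) = 1/3.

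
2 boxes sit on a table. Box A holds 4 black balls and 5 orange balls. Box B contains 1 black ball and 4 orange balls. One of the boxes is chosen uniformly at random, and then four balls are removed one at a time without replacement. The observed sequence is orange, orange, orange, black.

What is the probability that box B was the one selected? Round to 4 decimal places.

0.7159

The likelihood of the observed sequence under each hypothesis: P(data | box A) = (5/9)(4/8)(3/7)(4/6) = 5/63; P(data | box B) = (4/5)(3/4)(2/3)(1/2) = 1/5.
The prior-weighted likelihoods are 1/2 · 5/63 = 5/126, 1/2 · 1/5 = 1/10; summing to 44/315.
Hence P(box B | data) = (1/10) / (44/315) = 63/88.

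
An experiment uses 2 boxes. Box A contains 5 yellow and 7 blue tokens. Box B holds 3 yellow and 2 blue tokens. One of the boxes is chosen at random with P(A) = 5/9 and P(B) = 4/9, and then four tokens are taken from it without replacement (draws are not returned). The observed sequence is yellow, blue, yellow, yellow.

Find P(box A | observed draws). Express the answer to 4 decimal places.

0.3065

Under each hypothesis, the probability of the observed sequence is: P(data | box A) = (5/12)(7/11)(4/10)(3/9) = 0.035354; P(data | box B) = (3/5)(2/4)(2/3)(1/2) = 0.1.
Multiplying each by its prior: 5/9 · 0.035354 = 0.019641, 4/9 · 0.1 = 0.044444; these sum to 0.064085.
Hence P(box A | data) = (0.019641) / (0.064085) = 0.30648.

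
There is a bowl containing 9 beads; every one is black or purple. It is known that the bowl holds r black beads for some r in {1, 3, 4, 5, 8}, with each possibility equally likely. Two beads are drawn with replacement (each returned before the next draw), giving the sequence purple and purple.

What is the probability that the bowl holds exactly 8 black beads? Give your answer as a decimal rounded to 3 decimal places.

The likelihood of the observed sequence under each hypothesis: P(data | r = 1) = (8/9)(8/9) = 64/81; P(data | r = 3) = (6/9)(6/9) = 4/9; P(data | r = 4) = (5/9)(5/9) = 25/81; P(data | r = 5) = (4/9)(4/9) = 16/81; P(data | r = 8) = (1/9)(1/9) = 1/81.
Weighting by the prior gives 1/5 · 64/81 = 64/405, 1/5 · 4/9 = 4/45, 1/5 · 25/81 = 5/81, 1/5 · 16/81 = 16/405, 1/5 · 1/81 = 1/405; summing to 142/405.
Therefore the posterior P(r = 8 | data) = (1/405) / (142/405) = 1/142.

0.007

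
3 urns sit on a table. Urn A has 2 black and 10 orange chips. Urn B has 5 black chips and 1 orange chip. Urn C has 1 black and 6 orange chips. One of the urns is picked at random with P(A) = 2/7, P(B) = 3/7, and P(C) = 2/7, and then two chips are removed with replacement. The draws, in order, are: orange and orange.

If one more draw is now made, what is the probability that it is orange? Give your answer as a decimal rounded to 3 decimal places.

0.826

For each hypothesis, P(data | H) works out to: P(data | urn A) = (10/12)(10/12) = 0.69444; P(data | urn B) = (1/6)(1/6) = 0.027778; P(data | urn C) = (6/7)(6/7) = 0.73469.
The prior-weighted likelihoods are 2/7 · 0.69444 = 0.19841, 3/7 · 0.027778 = 0.011905, 2/7 · 0.73469 = 0.20991; with total 0.42023.
Dividing through by the total gives posterior P(urn A | data) = 0.47215, P(urn B | data) = 0.028329, P(urn C | data) = 0.49952.
Averaging over the posterior, P(orange next | data) = (5/6)(0.47215) + (1/6)(0.028329) + (6/7)(0.49952) = 0.82634.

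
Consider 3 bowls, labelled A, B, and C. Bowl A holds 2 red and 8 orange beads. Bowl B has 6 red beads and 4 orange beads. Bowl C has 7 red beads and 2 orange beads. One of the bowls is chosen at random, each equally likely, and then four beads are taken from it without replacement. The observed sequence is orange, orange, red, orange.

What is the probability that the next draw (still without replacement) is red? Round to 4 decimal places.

The likelihood of the observed sequence under each hypothesis: P(data | bowl A) = (8/10)(7/9)(2/8)(6/7) = 2/15; P(data | bowl B) = (4/10)(3/9)(6/8)(2/7) = 1/35; P(data | bowl C) = (2/9)(1/8)(7/7)(0/6) = 0.
The prior-weighted likelihoods are 1/3 · 2/15 = 2/45, 1/3 · 1/35 = 1/105, 1/3 · 0 = 0; these sum to 17/315.
The posterior is then P(bowl A | data) = 14/17, P(bowl B | data) = 3/17, P(bowl C | data) = 0.
The predictive probability is P(red next | data) = (1/6)(14/17) + (5/6)(3/17) = 29/102.

0.2843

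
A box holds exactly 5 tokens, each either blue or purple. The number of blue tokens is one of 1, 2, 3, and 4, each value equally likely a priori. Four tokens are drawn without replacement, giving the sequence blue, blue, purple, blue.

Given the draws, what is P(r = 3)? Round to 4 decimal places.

For each hypothesis, P(data | H) works out to: P(data | r = 1) = (1/5)(0/4) = 0; P(data | r = 2) = (2/5)(1/4)(3/3)(0/2) = 0; P(data | r = 3) = (3/5)(2/4)(2/3)(1/2) = 1/10; P(data | r = 4) = (4/5)(3/4)(1/3)(2/2) = 1/5.
The prior-weighted likelihoods are 1/4 · 0 = 0, 1/4 · 0 = 0, 1/4 · 1/10 = 1/40, 1/4 · 1/5 = 1/20; summing to 3/40.
Hence P(r = 3 | data) = (1/40) / (3/40) = 1/3.

0.3333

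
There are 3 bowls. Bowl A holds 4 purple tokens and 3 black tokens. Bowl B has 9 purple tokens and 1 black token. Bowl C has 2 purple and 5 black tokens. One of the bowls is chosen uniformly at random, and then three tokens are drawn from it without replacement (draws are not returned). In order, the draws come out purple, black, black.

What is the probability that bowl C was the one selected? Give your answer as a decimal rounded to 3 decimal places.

0.625

Compute the likelihood of the observed sequence for each case: P(data | bowl A) = (4/7)(3/6)(2/5) = 4/35; P(data | bowl B) = (9/10)(1/9)(0/8) = 0; P(data | bowl C) = (2/7)(5/6)(4/5) = 4/21.
Multiplying each by its prior: 1/3 · 4/35 = 4/105, 1/3 · 0 = 0, 1/3 · 4/21 = 4/63; these sum to 32/315.
Hence P(bowl C | data) = (4/63) / (32/315) = 5/8.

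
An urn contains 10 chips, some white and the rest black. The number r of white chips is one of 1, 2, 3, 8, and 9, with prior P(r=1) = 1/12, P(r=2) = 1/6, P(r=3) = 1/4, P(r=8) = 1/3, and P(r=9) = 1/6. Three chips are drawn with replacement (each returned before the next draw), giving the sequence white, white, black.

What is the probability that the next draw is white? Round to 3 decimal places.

0.669

The likelihood of the observed sequence under each hypothesis: P(data | r = 1) = (1/10)(1/10)(9/10) = 0.009; P(data | r = 2) = (2/10)(2/10)(8/10) = 0.032; P(data | r = 3) = (3/10)(3/10)(7/10) = 0.063; P(data | r = 8) = (8/10)(8/10)(2/10) = 0.128; P(data | r = 9) = (9/10)(9/10)(1/10) = 0.081.
Weighting by the prior gives 1/12 · 0.009 = 0.00075, 1/6 · 0.032 = 0.0053333, 1/4 · 0.063 = 0.01575, 1/3 · 0.128 = 0.042667, 1/6 · 0.081 = 0.0135; with total 0.078.
The posterior is then P(r = 1 | data) = 0.0096154, P(r = 2 | data) = 0.068376, P(r = 3 | data) = 0.20192, P(r = 8 | data) = 0.54701, P(r = 9 | data) = 0.17308.
So P(white next | data) = Σ P(white next | H) P(H | data) = (1/10)(0.0096154) + (1/5)(0.068376) + (3/10)(0.20192) + (4/5)(0.54701) + (9/10)(0.17308) = 0.66859.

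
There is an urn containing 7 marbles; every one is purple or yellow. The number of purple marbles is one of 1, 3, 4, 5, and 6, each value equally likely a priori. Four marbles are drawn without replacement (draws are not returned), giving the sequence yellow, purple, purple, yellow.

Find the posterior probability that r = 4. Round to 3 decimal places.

0.391

The likelihood of the observed sequence under each hypothesis: P(data | r = 1) = (6/7)(1/6)(0/5) = 0; P(data | r = 3) = (4/7)(3/6)(2/5)(3/4) = 3/35; P(data | r = 4) = (3/7)(4/6)(3/5)(2/4) = 3/35; P(data | r = 5) = (2/7)(5/6)(4/5)(1/4) = 1/21; P(data | r = 6) = (1/7)(6/6)(5/5)(0/4) = 0.
Multiplying each by its prior: 1/5 · 0 = 0, 1/5 · 3/35 = 3/175, 1/5 · 3/35 = 3/175, 1/5 · 1/21 = 1/105, 1/5 · 0 = 0; with total 23/525.
Hence P(r = 4 | data) = (3/175) / (23/525) = 9/23.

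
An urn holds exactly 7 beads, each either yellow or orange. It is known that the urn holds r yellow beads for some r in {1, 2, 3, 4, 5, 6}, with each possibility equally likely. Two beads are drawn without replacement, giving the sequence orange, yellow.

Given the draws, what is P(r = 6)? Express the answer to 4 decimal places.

0.1071

Compute the likelihood of the observed sequence for each case: P(data | r = 1) = (6/7)(1/6) = 1/7; P(data | r = 2) = (5/7)(2/6) = 5/21; P(data | r = 3) = (4/7)(3/6) = 2/7; P(data | r = 4) = (3/7)(4/6) = 2/7; P(data | r = 5) = (2/7)(5/6) = 5/21; P(data | r = 6) = (1/7)(6/6) = 1/7.
Multiplying each by its prior: 1/6 · 1/7 = 1/42, 1/6 · 5/21 = 5/126, 1/6 · 2/7 = 1/21, 1/6 · 2/7 = 1/21, 1/6 · 5/21 = 5/126, 1/6 · 1/7 = 1/42; summing to 2/9.
So P(r = 6 | data) = (1/42) / (2/9) = 3/28.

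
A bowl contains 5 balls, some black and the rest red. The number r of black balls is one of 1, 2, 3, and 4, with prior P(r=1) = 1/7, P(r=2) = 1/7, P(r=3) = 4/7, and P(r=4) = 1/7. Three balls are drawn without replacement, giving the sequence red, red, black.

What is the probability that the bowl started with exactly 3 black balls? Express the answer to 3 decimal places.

For each hypothesis, P(data | H) works out to: P(data | r = 1) = (4/5)(3/4)(1/3) = 1/5; P(data | r = 2) = (3/5)(2/4)(2/3) = 1/5; P(data | r = 3) = (2/5)(1/4)(3/3) = 1/10; P(data | r = 4) = (1/5)(0/4) = 0.
Multiplying each by its prior: 1/7 · 1/5 = 1/35, 1/7 · 1/5 = 1/35, 4/7 · 1/10 = 2/35, 1/7 · 0 = 0; these sum to 4/35.
Therefore the posterior P(r = 3 | data) = (2/35) / (4/35) = 1/2.

0.500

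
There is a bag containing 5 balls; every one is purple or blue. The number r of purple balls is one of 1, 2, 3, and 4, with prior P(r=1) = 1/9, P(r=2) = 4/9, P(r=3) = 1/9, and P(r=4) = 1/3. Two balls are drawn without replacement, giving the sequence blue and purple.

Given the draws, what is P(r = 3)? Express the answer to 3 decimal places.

The likelihood of the observed sequence under each hypothesis: P(data | r = 1) = (4/5)(1/4) = 1/5; P(data | r = 2) = (3/5)(2/4) = 3/10; P(data | r = 3) = (2/5)(3/4) = 3/10; P(data | r = 4) = (1/5)(4/4) = 1/5.
Weighting by the prior gives 1/9 · 1/5 = 1/45, 4/9 · 3/10 = 2/15, 1/9 · 3/10 = 1/30, 1/3 · 1/5 = 1/15; these sum to 23/90.
By Bayes' rule, P(r = 3 | data) = (1/30) / (23/90) = 3/23.

0.130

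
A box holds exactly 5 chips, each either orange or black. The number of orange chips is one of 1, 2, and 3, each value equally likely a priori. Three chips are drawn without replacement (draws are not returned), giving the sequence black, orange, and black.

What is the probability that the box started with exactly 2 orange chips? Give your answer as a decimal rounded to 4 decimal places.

0.4000

Compute the likelihood of the observed sequence for each case: P(data | r = 1) = (4/5)(1/4)(3/3) = 1/5; P(data | r = 2) = (3/5)(2/4)(2/3) = 1/5; P(data | r = 3) = (2/5)(3/4)(1/3) = 1/10.
Weighting by the prior gives 1/3 · 1/5 = 1/15, 1/3 · 1/5 = 1/15, 1/3 · 1/10 = 1/30; these sum to 1/6.
So P(r = 2 | data) = (1/15) / (1/6) = 2/5.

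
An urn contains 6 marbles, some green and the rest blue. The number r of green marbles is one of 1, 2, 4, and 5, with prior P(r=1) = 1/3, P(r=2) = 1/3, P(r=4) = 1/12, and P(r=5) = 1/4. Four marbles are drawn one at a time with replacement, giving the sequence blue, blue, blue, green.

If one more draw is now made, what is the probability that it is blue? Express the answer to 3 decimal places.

For each hypothesis, P(data | H) works out to: P(data | r = 1) = (5/6)(5/6)(5/6)(1/6) = 0.096451; P(data | r = 2) = (4/6)(4/6)(4/6)(2/6) = 0.098765; P(data | r = 4) = (2/6)(2/6)(2/6)(4/6) = 0.024691; P(data | r = 5) = (1/6)(1/6)(1/6)(5/6) = 0.003858.
The prior-weighted likelihoods are 1/3 · 0.096451 = 0.03215, 1/3 · 0.098765 = 0.032922, 1/12 · 0.024691 = 0.0020576, 1/4 · 0.003858 = 0.00096451; summing to 0.068094.
The posterior is then P(r = 1 | data) = 0.47214, P(r = 2 | data) = 0.48347, P(r = 4 | data) = 0.030217, P(r = 5 | data) = 0.014164.
Averaging over the posterior, P(blue next | data) = (5/6)(0.47214) + (2/3)(0.48347) + (1/3)(0.030217) + (1/6)(0.014164) = 0.7282.

0.728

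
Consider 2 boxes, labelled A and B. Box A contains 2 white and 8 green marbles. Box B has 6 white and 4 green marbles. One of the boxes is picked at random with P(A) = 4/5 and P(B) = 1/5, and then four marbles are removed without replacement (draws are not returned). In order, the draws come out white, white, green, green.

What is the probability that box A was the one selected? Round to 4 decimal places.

0.5545

Under each hypothesis, the probability of the observed sequence is: P(data | box A) = (2/10)(1/9)(8/8)(7/7) = 0.022222; P(data | box B) = (6/10)(5/9)(4/8)(3/7) = 0.071429.
Multiplying each by its prior: 4/5 · 0.022222 = 0.017778, 1/5 · 0.071429 = 0.014286; these sum to 0.032063.
Therefore the posterior P(box A | data) = (0.017778) / (0.032063) = 0.55446.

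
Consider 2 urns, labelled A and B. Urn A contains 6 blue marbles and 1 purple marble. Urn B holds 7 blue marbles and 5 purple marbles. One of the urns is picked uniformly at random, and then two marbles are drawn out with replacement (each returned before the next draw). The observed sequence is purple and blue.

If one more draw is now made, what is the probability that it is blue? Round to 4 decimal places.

0.6751

The likelihood of the observed sequence under each hypothesis: P(data | urn A) = (1/7)(6/7) = 0.12245; P(data | urn B) = (5/12)(7/12) = 0.24306.
Weighting by the prior gives 1/2 · 0.12245 = 0.061224, 1/2 · 0.24306 = 0.12153; summing to 0.18275.
Normalising, the posterior is P(urn A | data) = 0.33501, P(urn B | data) = 0.66499.
So P(blue next | data) = Σ P(blue next | H) P(H | data) = (6/7)(0.33501) + (7/12)(0.66499) = 0.67506.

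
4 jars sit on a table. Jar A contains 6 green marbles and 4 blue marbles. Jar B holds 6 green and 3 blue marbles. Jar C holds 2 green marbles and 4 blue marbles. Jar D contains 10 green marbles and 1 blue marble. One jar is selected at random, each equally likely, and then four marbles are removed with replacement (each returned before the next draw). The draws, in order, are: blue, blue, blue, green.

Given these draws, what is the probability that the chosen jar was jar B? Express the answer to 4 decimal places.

Under each hypothesis, the probability of the observed sequence is: P(data | jar A) = (4/10)(4/10)(4/10)(6/10) = 0.0384; P(data | jar B) = (3/9)(3/9)(3/9)(6/9) = 0.024691; P(data | jar C) = (4/6)(4/6)(4/6)(2/6) = 0.098765; P(data | jar D) = (1/11)(1/11)(1/11)(10/11) = 0.00068301.
The prior-weighted likelihoods are 1/4 · 0.0384 = 0.0096, 1/4 · 0.024691 = 0.0061728, 1/4 · 0.098765 = 0.024691, 1/4 · 0.00068301 = 0.00017075; summing to 0.040635.
By Bayes' rule, P(jar B | data) = (0.0061728) / (0.040635) = 0.15191.

0.1519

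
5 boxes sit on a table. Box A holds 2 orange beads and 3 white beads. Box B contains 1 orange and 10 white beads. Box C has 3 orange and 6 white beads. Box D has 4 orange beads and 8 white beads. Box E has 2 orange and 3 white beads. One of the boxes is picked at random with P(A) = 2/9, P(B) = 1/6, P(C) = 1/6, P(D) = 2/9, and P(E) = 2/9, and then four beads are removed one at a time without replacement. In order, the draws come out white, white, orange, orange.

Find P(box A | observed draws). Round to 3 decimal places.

Under each hypothesis, the probability of the observed sequence is: P(data | box A) = (3/5)(2/4)(2/3)(1/2) = 0.1; P(data | box B) = (10/11)(9/10)(1/9)(0/8) = 0; P(data | box C) = (6/9)(5/8)(3/7)(2/6) = 0.059524; P(data | box D) = (8/12)(7/11)(4/10)(3/9) = 0.056566; P(data | box E) = (3/5)(2/4)(2/3)(1/2) = 0.1.
Multiplying each by its prior: 2/9 · 0.1 = 0.022222, 1/6 · 0 = 0, 1/6 · 0.059524 = 0.0099206, 2/9 · 0.056566 = 0.01257, 2/9 · 0.1 = 0.022222; summing to 0.066935.
Therefore the posterior P(box A | data) = (0.022222) / (0.066935) = 0.332.

0.332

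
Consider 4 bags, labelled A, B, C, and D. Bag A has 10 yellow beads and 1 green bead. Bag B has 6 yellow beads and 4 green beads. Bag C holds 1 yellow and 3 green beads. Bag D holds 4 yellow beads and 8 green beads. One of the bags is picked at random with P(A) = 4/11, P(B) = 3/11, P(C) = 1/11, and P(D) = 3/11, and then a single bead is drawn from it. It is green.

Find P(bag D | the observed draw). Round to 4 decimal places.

0.4636

Compute the likelihood of this draw for each case: P(data | bag A) = (1/11) = 0.090909; P(data | bag B) = (4/10) = 0.4; P(data | bag C) = (3/4) = 0.75; P(data | bag D) = (8/12) = 0.66667.
Weighting by the prior gives 4/11 · 0.090909 = 0.033058, 3/11 · 0.4 = 0.10909, 1/11 · 0.75 = 0.068182, 3/11 · 0.66667 = 0.18182; summing to 0.39215.
So P(bag D | data) = (0.18182) / (0.39215) = 0.46365.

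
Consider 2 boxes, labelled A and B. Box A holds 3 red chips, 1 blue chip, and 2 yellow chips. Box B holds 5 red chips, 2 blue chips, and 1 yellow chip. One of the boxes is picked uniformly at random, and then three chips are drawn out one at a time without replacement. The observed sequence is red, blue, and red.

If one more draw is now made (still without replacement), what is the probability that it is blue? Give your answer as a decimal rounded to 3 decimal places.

The likelihood of the observed sequence under each hypothesis: P(data | box A) = (3/6)(1/5)(2/4) = 1/20; P(data | box B) = (5/8)(2/7)(4/6) = 5/42.
The prior-weighted likelihoods are 1/2 · 1/20 = 1/40, 1/2 · 5/42 = 5/84; these sum to 71/840.
Dividing through by the total gives posterior P(box A | data) = 21/71, P(box B | data) = 50/71.
Averaging over the posterior, P(blue next | data) = (0)(21/71) + (1/5)(50/71) = 10/71.

0.141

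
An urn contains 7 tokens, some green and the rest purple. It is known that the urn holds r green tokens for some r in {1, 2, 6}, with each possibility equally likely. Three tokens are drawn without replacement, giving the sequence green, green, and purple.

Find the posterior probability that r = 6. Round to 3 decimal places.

0.750

Compute the likelihood of the observed sequence for each case: P(data | r = 1) = (1/7)(0/6) = 0; P(data | r = 2) = (2/7)(1/6)(5/5) = 1/21; P(data | r = 6) = (6/7)(5/6)(1/5) = 1/7.
Multiplying each by its prior: 1/3 · 0 = 0, 1/3 · 1/21 = 1/63, 1/3 · 1/7 = 1/21; these sum to 4/63.
Therefore the posterior P(r = 6 | data) = (1/21) / (4/63) = 3/4.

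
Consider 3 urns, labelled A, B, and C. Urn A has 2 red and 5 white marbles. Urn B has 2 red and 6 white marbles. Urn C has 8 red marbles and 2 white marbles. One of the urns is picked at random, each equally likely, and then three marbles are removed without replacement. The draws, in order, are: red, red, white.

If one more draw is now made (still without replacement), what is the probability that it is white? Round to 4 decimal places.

The likelihood of the observed sequence under each hypothesis: P(data | urn A) = (2/7)(1/6)(5/5) = 1/21; P(data | urn B) = (2/8)(1/7)(6/6) = 1/28; P(data | urn C) = (8/10)(7/9)(2/8) = 7/45.
The prior-weighted likelihoods are 1/3 · 1/21 = 1/63, 1/3 · 1/28 = 1/84, 1/3 · 7/45 = 7/135; summing to 43/540.
Normalising, the posterior is P(urn A | data) = 60/301, P(urn B | data) = 45/301, P(urn C | data) = 28/43.
So P(white next | data) = Σ P(white next | H) P(H | data) = (1)(60/301) + (1)(45/301) + (1/7)(28/43) = 19/43.

0.4419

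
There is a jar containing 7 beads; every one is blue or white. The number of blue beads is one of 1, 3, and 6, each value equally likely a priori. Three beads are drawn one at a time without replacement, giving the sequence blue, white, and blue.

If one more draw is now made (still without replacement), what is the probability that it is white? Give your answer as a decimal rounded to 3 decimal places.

The likelihood of the observed sequence under each hypothesis: P(data | r = 1) = (1/7)(6/6)(0/5) = 0; P(data | r = 3) = (3/7)(4/6)(2/5) = 4/35; P(data | r = 6) = (6/7)(1/6)(5/5) = 1/7.
The prior-weighted likelihoods are 1/3 · 0 = 0, 1/3 · 4/35 = 4/105, 1/3 · 1/7 = 1/21; with total 3/35.
The posterior is then P(r = 1 | data) = 0, P(r = 3 | data) = 4/9, P(r = 6 | data) = 5/9.
So P(white next | data) = Σ P(white next | H) P(H | data) = (3/4)(4/9) + (0)(5/9) = 1/3.

0.333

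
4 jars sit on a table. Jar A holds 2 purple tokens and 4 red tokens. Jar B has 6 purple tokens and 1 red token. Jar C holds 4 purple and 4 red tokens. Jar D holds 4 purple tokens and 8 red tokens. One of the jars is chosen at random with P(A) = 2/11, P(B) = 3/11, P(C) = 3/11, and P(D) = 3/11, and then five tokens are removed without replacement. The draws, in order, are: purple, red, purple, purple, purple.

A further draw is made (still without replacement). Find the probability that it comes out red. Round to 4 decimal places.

Under each hypothesis, the probability of the observed sequence is: P(data | jar A) = (2/6)(4/5)(1/4)(0/3) = 0; P(data | jar B) = (6/7)(1/6)(5/5)(4/4)(3/3) = 0.14286; P(data | jar C) = (4/8)(4/7)(3/6)(2/5)(1/4) = 0.014286; P(data | jar D) = (4/12)(8/11)(3/10)(2/9)(1/8) = 0.0020202.
Multiplying each by its prior: 2/11 · 0 = 0, 3/11 · 0.14286 = 0.038961, 3/11 · 0.014286 = 0.0038961, 3/11 · 0.0020202 = 0.00055096; summing to 0.043408.
The posterior is then P(jar A | data) = 0, P(jar B | data) = 0.89755, P(jar C | data) = 0.089755, P(jar D | data) = 0.012693.
Averaging over the posterior, P(red next | data) = (0)(0.89755) + (1)(0.089755) + (1)(0.012693) = 0.10245.

0.1024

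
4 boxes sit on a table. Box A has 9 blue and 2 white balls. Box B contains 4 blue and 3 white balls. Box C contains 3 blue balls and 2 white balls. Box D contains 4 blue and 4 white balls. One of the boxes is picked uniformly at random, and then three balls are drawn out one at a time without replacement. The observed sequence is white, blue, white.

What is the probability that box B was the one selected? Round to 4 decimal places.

For each hypothesis, P(data | H) works out to: P(data | box A) = (2/11)(9/10)(1/9) = 0.018182; P(data | box B) = (3/7)(4/6)(2/5) = 0.11429; P(data | box C) = (2/5)(3/4)(1/3) = 0.1; P(data | box D) = (4/8)(4/7)(3/6) = 0.14286.
Multiplying each by its prior: 1/4 · 0.018182 = 0.0045455, 1/4 · 0.11429 = 0.028571, 1/4 · 0.1 = 0.025, 1/4 · 0.14286 = 0.035714; these sum to 0.093831.
Therefore the posterior P(box B | data) = (0.028571) / (0.093831) = 0.3045.

0.3045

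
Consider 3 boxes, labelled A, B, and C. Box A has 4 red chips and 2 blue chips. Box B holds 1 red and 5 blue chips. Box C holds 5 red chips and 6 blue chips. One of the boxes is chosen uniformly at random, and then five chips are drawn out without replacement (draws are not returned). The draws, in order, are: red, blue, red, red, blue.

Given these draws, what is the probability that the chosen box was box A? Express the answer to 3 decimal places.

0.672

Compute the likelihood of the observed sequence for each case: P(data | box A) = (4/6)(2/5)(3/4)(2/3)(1/2) = 0.066667; P(data | box B) = (1/6)(5/5)(0/4) = 0; P(data | box C) = (5/11)(6/10)(4/9)(3/8)(5/7) = 0.032468.
Multiplying each by its prior: 1/3 · 0.066667 = 0.022222, 1/3 · 0 = 0, 1/3 · 0.032468 = 0.010823; these sum to 0.033045.
Hence P(box A | data) = (0.022222) / (0.033045) = 0.67249.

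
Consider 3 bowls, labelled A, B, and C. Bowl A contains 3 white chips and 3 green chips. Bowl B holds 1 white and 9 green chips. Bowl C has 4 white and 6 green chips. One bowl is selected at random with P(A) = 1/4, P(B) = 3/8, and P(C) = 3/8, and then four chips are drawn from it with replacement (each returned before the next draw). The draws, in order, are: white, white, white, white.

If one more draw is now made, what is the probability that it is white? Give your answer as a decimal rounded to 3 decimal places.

0.461

Under each hypothesis, the probability of the observed sequence is: P(data | bowl A) = (3/6)(3/6)(3/6)(3/6) = 0.0625; P(data | bowl B) = (1/10)(1/10)(1/10)(1/10) = 0.0001; P(data | bowl C) = (4/10)(4/10)(4/10)(4/10) = 0.0256.
The prior-weighted likelihoods are 1/4 · 0.0625 = 0.015625, 3/8 · 0.0001 = 3.75e-05, 3/8 · 0.0256 = 0.0096; summing to 0.025263.
Dividing through by the total gives posterior P(bowl A | data) = 0.61851, P(bowl B | data) = 0.0014844, P(bowl C | data) = 0.38001.
Averaging over the posterior, P(white next | data) = (1/2)(0.61851) + (1/10)(0.0014844) + (2/5)(0.38001) = 0.46141.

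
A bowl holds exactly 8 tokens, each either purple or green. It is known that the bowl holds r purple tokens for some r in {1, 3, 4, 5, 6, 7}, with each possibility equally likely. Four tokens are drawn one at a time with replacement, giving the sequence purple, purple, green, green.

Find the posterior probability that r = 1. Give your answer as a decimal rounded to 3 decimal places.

0.052

Compute the likelihood of the observed sequence for each case: P(data | r = 1) = (1/8)(1/8)(7/8)(7/8) = 0.011963; P(data | r = 3) = (3/8)(3/8)(5/8)(5/8) = 0.054932; P(data | r = 4) = (4/8)(4/8)(4/8)(4/8) = 0.0625; P(data | r = 5) = (5/8)(5/8)(3/8)(3/8) = 0.054932; P(data | r = 6) = (6/8)(6/8)(2/8)(2/8) = 0.035156; P(data | r = 7) = (7/8)(7/8)(1/8)(1/8) = 0.011963.
Weighting by the prior gives 1/6 · 0.011963 = 0.0019938, 1/6 · 0.054932 = 0.0091553, 1/6 · 0.0625 = 0.010417, 1/6 · 0.054932 = 0.0091553, 1/6 · 0.035156 = 0.0058594, 1/6 · 0.011963 = 0.0019938; these sum to 0.038574.
Hence P(r = 1 | data) = (0.0019938) / (0.038574) = 0.051688.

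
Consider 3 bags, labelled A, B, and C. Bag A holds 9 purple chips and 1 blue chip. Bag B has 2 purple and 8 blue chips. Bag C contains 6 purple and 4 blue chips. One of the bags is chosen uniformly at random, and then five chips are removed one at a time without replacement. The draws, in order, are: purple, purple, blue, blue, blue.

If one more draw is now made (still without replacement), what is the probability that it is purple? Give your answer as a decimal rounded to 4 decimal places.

The likelihood of the observed sequence under each hypothesis: P(data | bag A) = (9/10)(8/9)(1/8)(0/7) = 0; P(data | bag B) = (2/10)(1/9)(8/8)(7/7)(6/6) = 0.022222; P(data | bag C) = (6/10)(5/9)(4/8)(3/7)(2/6) = 0.02381.
Multiplying each by its prior: 1/3 · 0 = 0, 1/3 · 0.022222 = 0.0074074, 1/3 · 0.02381 = 0.0079365; with total 0.015344.
The posterior is then P(bag A | data) = 0, P(bag B | data) = 0.48276, P(bag C | data) = 0.51724.
The predictive probability is P(purple next | data) = (0)(0.48276) + (4/5)(0.51724) = 0.41379.

0.4138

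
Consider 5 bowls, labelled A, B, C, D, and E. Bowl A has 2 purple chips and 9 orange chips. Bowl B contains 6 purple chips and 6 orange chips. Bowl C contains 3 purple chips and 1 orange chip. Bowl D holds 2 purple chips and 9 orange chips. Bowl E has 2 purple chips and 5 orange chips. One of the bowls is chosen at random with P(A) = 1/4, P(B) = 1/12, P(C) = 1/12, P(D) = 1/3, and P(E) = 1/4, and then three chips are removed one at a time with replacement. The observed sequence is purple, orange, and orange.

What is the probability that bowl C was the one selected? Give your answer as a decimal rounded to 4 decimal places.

0.0321

Under each hypothesis, the probability of the observed sequence is: P(data | bowl A) = (2/11)(9/11)(9/11) = 0.12171; P(data | bowl B) = (6/12)(6/12)(6/12) = 0.125; P(data | bowl C) = (3/4)(1/4)(1/4) = 0.046875; P(data | bowl D) = (2/11)(9/11)(9/11) = 0.12171; P(data | bowl E) = (2/7)(5/7)(5/7) = 0.14577.
The prior-weighted likelihoods are 1/4 · 0.12171 = 0.030428, 1/12 · 0.125 = 0.010417, 1/12 · 0.046875 = 0.0039062, 1/3 · 0.12171 = 0.040571, 1/4 · 0.14577 = 0.036443; summing to 0.12177.
By Bayes' rule, P(bowl C | data) = (0.0039062) / (0.12177) = 0.03208.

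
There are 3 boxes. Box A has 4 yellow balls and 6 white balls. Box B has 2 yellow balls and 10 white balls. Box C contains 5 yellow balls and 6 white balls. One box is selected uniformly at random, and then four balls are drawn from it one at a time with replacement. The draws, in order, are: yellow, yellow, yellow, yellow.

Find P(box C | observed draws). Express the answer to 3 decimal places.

0.618

For each hypothesis, P(data | H) works out to: P(data | box A) = (4/10)(4/10)(4/10)(4/10) = 0.0256; P(data | box B) = (2/12)(2/12)(2/12)(2/12) = 0.0007716; P(data | box C) = (5/11)(5/11)(5/11)(5/11) = 0.042688.
Multiplying each by its prior: 1/3 · 0.0256 = 0.0085333, 1/3 · 0.0007716 = 0.0002572, 1/3 · 0.042688 = 0.014229; these sum to 0.02302.
So P(box C | data) = (0.014229) / (0.02302) = 0.61813.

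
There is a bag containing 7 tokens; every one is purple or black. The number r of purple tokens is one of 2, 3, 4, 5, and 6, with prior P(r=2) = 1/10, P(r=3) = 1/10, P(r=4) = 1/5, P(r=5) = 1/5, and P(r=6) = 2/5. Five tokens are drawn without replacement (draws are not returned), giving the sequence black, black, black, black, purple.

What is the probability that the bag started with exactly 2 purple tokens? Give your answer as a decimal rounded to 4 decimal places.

Under each hypothesis, the probability of the observed sequence is: P(data | r = 2) = (5/7)(4/6)(3/5)(2/4)(2/3) = 0.095238; P(data | r = 3) = (4/7)(3/6)(2/5)(1/4)(3/3) = 0.028571; P(data | r = 4) = (3/7)(2/6)(1/5)(0/4) = 0; P(data | r = 5) = (2/7)(1/6)(0/5) = 0; P(data | r = 6) = (1/7)(0/6) = 0.
The prior-weighted likelihoods are 1/10 · 0.095238 = 0.0095238, 1/10 · 0.028571 = 0.0028571, 1/5 · 0 = 0, 1/5 · 0 = 0, 2/5 · 0 = 0; summing to 0.012381.
Therefore the posterior P(r = 2 | data) = (0.0095238) / (0.012381) = 0.76923.

0.7692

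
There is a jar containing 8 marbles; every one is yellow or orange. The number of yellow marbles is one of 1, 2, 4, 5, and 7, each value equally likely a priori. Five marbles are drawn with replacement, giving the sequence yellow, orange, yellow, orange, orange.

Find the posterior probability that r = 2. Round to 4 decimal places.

0.2924

Under each hypothesis, the probability of the observed sequence is: P(data | r = 1) = (1/8)(7/8)(1/8)(7/8)(7/8) = 0.010468; P(data | r = 2) = (2/8)(6/8)(2/8)(6/8)(6/8) = 0.026367; P(data | r = 4) = (4/8)(4/8)(4/8)(4/8)(4/8) = 0.03125; P(data | r = 5) = (5/8)(3/8)(5/8)(3/8)(3/8) = 0.020599; P(data | r = 7) = (7/8)(1/8)(7/8)(1/8)(1/8) = 0.0014954.
The prior-weighted likelihoods are 1/5 · 0.010468 = 0.0020935, 1/5 · 0.026367 = 0.0052734, 1/5 · 0.03125 = 0.00625, 1/5 · 0.020599 = 0.0041199, 1/5 · 0.0014954 = 0.00029907; with total 0.018036.
By Bayes' rule, P(r = 2 | data) = (0.0052734) / (0.018036) = 0.29239.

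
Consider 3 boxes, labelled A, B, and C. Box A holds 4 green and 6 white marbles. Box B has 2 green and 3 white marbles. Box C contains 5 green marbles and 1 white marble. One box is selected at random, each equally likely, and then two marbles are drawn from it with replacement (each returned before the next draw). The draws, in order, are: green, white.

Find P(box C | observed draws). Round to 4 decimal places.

0.2244

Compute the likelihood of the observed sequence for each case: P(data | box A) = (4/10)(6/10) = 0.24; P(data | box B) = (2/5)(3/5) = 0.24; P(data | box C) = (5/6)(1/6) = 0.13889.
Weighting by the prior gives 1/3 · 0.24 = 0.08, 1/3 · 0.24 = 0.08, 1/3 · 0.13889 = 0.046296; with total 0.2063.
By Bayes' rule, P(box C | data) = (0.046296) / (0.2063) = 0.22442.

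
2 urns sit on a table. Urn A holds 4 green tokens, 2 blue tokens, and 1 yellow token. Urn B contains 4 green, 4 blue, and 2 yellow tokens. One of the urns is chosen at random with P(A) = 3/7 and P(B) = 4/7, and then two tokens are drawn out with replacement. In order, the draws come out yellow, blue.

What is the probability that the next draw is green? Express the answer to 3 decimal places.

0.447

Compute the likelihood of the observed sequence for each case: P(data | urn A) = (1/7)(2/7) = 0.040816; P(data | urn B) = (2/10)(4/10) = 0.08.
Multiplying each by its prior: 3/7 · 0.040816 = 0.017493, 4/7 · 0.08 = 0.045714; with total 0.063207.
The posterior is then P(urn A | data) = 0.27675, P(urn B | data) = 0.72325.
So P(green next | data) = Σ P(green next | H) P(H | data) = (4/7)(0.27675) + (2/5)(0.72325) = 0.44744.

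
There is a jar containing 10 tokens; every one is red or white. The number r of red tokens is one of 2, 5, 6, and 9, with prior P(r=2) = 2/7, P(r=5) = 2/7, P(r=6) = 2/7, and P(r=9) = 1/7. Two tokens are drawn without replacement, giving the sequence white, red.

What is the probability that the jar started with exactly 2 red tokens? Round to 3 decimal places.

Compute the likelihood of the observed sequence for each case: P(data | r = 2) = (8/10)(2/9) = 8/45; P(data | r = 5) = (5/10)(5/9) = 5/18; P(data | r = 6) = (4/10)(6/9) = 4/15; P(data | r = 9) = (1/10)(9/9) = 1/10.
The prior-weighted likelihoods are 2/7 · 8/45 = 16/315, 2/7 · 5/18 = 5/63, 2/7 · 4/15 = 8/105, 1/7 · 1/10 = 1/70; these sum to 139/630.
So P(r = 2 | data) = (16/315) / (139/630) = 32/139.

0.230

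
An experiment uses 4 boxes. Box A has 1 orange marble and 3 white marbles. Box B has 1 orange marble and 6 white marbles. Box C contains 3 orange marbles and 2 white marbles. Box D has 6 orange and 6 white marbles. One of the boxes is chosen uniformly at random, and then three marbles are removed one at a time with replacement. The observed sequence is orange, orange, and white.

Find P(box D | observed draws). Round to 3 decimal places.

For each hypothesis, P(data | H) works out to: P(data | box A) = (1/4)(1/4)(3/4) = 0.046875; P(data | box B) = (1/7)(1/7)(6/7) = 0.017493; P(data | box C) = (3/5)(3/5)(2/5) = 0.144; P(data | box D) = (6/12)(6/12)(6/12) = 0.125.
The prior-weighted likelihoods are 1/4 · 0.046875 = 0.011719, 1/4 · 0.017493 = 0.0043732, 1/4 · 0.144 = 0.036, 1/4 · 0.125 = 0.03125; summing to 0.083342.
Therefore the posterior P(box D | data) = (0.03125) / (0.083342) = 0.37496.

0.375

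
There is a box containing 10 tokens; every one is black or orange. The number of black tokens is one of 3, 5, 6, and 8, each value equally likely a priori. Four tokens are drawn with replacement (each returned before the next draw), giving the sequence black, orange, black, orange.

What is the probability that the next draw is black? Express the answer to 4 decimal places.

0.5243

The likelihood of the observed sequence under each hypothesis: P(data | r = 3) = (3/10)(7/10)(3/10)(7/10) = 0.0441; P(data | r = 5) = (5/10)(5/10)(5/10)(5/10) = 0.0625; P(data | r = 6) = (6/10)(4/10)(6/10)(4/10) = 0.0576; P(data | r = 8) = (8/10)(2/10)(8/10)(2/10) = 0.0256.
Weighting by the prior gives 1/4 · 0.0441 = 0.011025, 1/4 · 0.0625 = 0.015625, 1/4 · 0.0576 = 0.0144, 1/4 · 0.0256 = 0.0064; with total 0.04745.
The posterior is then P(r = 3 | data) = 0.23235, P(r = 5 | data) = 0.32929, P(r = 6 | data) = 0.30348, P(r = 8 | data) = 0.13488.
The predictive probability is P(black next | data) = (3/10)(0.23235) + (1/2)(0.32929) + (3/5)(0.30348) + (4/5)(0.13488) = 0.52434.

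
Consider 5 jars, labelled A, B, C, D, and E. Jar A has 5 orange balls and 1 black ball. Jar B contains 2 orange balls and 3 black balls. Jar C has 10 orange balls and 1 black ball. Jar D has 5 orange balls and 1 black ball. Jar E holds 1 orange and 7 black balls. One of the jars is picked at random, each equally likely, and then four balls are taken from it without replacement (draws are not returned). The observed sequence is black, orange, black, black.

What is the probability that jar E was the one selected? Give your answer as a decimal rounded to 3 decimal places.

For each hypothesis, P(data | H) works out to: P(data | jar A) = (1/6)(5/5)(0/4) = 0; P(data | jar B) = (3/5)(2/4)(2/3)(1/2) = 1/10; P(data | jar C) = (1/11)(10/10)(0/9) = 0; P(data | jar D) = (1/6)(5/5)(0/4) = 0; P(data | jar E) = (7/8)(1/7)(6/6)(5/5) = 1/8.
Multiplying each by its prior: 1/5 · 0 = 0, 1/5 · 1/10 = 1/50, 1/5 · 0 = 0, 1/5 · 0 = 0, 1/5 · 1/8 = 1/40; these sum to 9/200.
Hence P(jar E | data) = (1/40) / (9/200) = 5/9.

0.556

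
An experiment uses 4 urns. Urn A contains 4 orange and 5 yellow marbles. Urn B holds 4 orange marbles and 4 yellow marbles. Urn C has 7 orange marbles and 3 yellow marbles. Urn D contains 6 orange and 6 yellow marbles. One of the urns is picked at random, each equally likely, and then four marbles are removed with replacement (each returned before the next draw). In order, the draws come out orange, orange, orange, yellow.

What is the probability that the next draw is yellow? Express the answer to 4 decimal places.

For each hypothesis, P(data | H) works out to: P(data | urn A) = (4/9)(4/9)(4/9)(5/9) = 0.048773; P(data | urn B) = (4/8)(4/8)(4/8)(4/8) = 0.0625; P(data | urn C) = (7/10)(7/10)(7/10)(3/10) = 0.1029; P(data | urn D) = (6/12)(6/12)(6/12)(6/12) = 0.0625.
Multiplying each by its prior: 1/4 · 0.048773 = 0.012193, 1/4 · 0.0625 = 0.015625, 1/4 · 0.1029 = 0.025725, 1/4 · 0.0625 = 0.015625; summing to 0.069168.
The posterior is then P(urn A | data) = 0.17628, P(urn B | data) = 0.2259, P(urn C | data) = 0.37192, P(urn D | data) = 0.2259.
Averaging over the posterior, P(yellow next | data) = (5/9)(0.17628) + (1/2)(0.2259) + (3/10)(0.37192) + (1/2)(0.2259) = 0.43541.

0.4354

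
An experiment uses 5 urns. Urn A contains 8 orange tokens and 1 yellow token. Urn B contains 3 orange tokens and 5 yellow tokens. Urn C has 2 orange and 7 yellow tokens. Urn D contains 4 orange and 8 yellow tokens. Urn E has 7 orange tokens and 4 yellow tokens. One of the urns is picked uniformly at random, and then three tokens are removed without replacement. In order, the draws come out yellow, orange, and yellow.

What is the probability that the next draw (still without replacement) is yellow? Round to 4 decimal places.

Under each hypothesis, the probability of the observed sequence is: P(data | urn A) = (1/9)(8/8)(0/7) = 0; P(data | urn B) = (5/8)(3/7)(4/6) = 0.17857; P(data | urn C) = (7/9)(2/8)(6/7) = 0.16667; P(data | urn D) = (8/12)(4/11)(7/10) = 0.1697; P(data | urn E) = (4/11)(7/10)(3/9) = 0.084848.
Weighting by the prior gives 1/5 · 0 = 0, 1/5 · 0.17857 = 0.035714, 1/5 · 0.16667 = 0.033333, 1/5 · 0.1697 = 0.033939, 1/5 · 0.084848 = 0.01697; these sum to 0.11996.
Dividing through by the total gives posterior P(urn A | data) = 0, P(urn B | data) = 0.29773, P(urn C | data) = 0.27788, P(urn D | data) = 0.28293, P(urn E | data) = 0.14147.
Averaging over the posterior, P(yellow next | data) = (3/5)(0.29773) + (5/6)(0.27788) + (2/3)(0.28293) + (1/4)(0.14147) = 0.63419.

0.6342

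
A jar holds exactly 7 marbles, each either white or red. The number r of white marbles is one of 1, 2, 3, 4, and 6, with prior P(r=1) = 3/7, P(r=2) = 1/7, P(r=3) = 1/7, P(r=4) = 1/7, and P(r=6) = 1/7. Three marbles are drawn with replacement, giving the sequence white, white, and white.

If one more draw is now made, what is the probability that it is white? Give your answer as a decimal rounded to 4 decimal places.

0.7421

The likelihood of the observed sequence under each hypothesis: P(data | r = 1) = (1/7)(1/7)(1/7) = 0.0029155; P(data | r = 2) = (2/7)(2/7)(2/7) = 0.023324; P(data | r = 3) = (3/7)(3/7)(3/7) = 0.078717; P(data | r = 4) = (4/7)(4/7)(4/7) = 0.18659; P(data | r = 6) = (6/7)(6/7)(6/7) = 0.62974.
Weighting by the prior gives 3/7 · 0.0029155 = 0.0012495, 1/7 · 0.023324 = 0.0033319, 1/7 · 0.078717 = 0.011245, 1/7 · 0.18659 = 0.026656, 1/7 · 0.62974 = 0.089963; summing to 0.13244.
The posterior is then P(r = 1 | data) = 0.009434, P(r = 2 | data) = 0.025157, P(r = 3 | data) = 0.084906, P(r = 4 | data) = 0.20126, P(r = 6 | data) = 0.67925.
Averaging over the posterior, P(white next | data) = (1/7)(0.009434) + (2/7)(0.025157) + (3/7)(0.084906) + (4/7)(0.20126) + (6/7)(0.67925) = 0.74214.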